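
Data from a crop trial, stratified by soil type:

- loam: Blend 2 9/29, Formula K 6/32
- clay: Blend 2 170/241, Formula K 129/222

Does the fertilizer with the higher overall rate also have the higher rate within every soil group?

Yes

Loam: Blend 2 9/29 = 31.0%, Formula K 6/32 = 18.8% → Blend 2
Clay: Blend 2 170/241 = 70.5%, Formula K 129/222 = 58.1% → Blend 2
Overall: Blend 2 179/270 = 66.3%, Formula K 135/254 = 53.1% → Blend 2
Blend 2 wins overall and in every soil group — no reversal.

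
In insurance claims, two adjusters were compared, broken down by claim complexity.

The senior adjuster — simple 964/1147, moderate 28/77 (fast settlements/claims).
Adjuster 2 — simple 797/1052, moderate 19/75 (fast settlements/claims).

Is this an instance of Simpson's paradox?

No

Simple: the senior adjuster 964/1147 = 84.0%, Adjuster 2 797/1052 = 75.8% → the senior adjuster
Moderate: the senior adjuster 28/77 = 36.4%, Adjuster 2 19/75 = 25.3% → the senior adjuster
Overall: the senior adjuster 992/1224 = 81.0%, Adjuster 2 816/1127 = 72.4% → the senior adjuster
The senior adjuster wins overall and in every claim group — no reversal.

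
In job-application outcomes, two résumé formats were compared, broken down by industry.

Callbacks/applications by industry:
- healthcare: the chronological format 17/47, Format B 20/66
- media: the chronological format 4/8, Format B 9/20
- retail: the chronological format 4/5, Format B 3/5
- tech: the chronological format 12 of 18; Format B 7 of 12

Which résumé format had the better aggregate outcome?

Healthcare: the chronological format 17/47 = 36.2%, Format B 20/66 = 30.3% → the chronological format
Media: the chronological format 4/8 = 50.0%, Format B 9/20 = 45.0% → the chronological format
Retail: the chronological format 4/5 = 80.0%, Format B 3/5 = 60.0% → the chronological format
Tech: the chronological format 12/18 = 66.7%, Format B 7/12 = 58.3% → the chronological format
Overall: the chronological format 37/78 = 47.4%, Format B 39/103 = 37.9% → the chronological format

the chronological format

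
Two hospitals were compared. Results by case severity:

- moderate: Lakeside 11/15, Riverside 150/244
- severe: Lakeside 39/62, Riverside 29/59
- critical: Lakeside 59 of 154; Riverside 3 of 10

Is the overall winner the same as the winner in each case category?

Moderate: Lakeside 11/15 = 73.3%, Riverside 150/244 = 61.5% → Lakeside
Severe: Lakeside 39/62 = 62.9%, Riverside 29/59 = 49.2% → Lakeside
Critical: Lakeside 59/154 = 38.3%, Riverside 3/10 = 30.0% → Lakeside
Overall: Lakeside 109/231 = 47.2%, Riverside 182/313 = 58.1% → Riverside
Lakeside wins each case group but Riverside wins overall — the comparison reverses. Lakeside's patients skew toward critical, which has a lower base rate.

No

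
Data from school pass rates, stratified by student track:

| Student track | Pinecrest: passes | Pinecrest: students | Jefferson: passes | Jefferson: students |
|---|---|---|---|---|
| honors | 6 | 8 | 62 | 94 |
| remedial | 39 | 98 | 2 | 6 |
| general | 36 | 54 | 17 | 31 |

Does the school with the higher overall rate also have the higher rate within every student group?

Honors: Pinecrest 6/8 = 75.0%, Jefferson 62/94 = 66.0% → Pinecrest
Remedial: Pinecrest 39/98 = 39.8%, Jefferson 2/6 = 33.3% → Pinecrest
General: Pinecrest 36/54 = 66.7%, Jefferson 17/31 = 54.8% → Pinecrest
Overall: Pinecrest 81/160 = 50.6%, Jefferson 81/131 = 61.8% → Jefferson
Pinecrest wins each student group but Jefferson wins overall — the comparison reverses. Pinecrest's students skew toward remedial, which has a lower base rate.

No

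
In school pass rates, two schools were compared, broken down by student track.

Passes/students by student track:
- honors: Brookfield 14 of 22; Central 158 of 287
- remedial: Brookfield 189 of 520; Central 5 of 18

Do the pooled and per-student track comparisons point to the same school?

Honors: Brookfield 14/22 = 63.6%, Central 158/287 = 55.1% → Brookfield
Remedial: Brookfield 189/520 = 36.3%, Central 5/18 = 27.8% → Brookfield
Overall: Brookfield 203/542 = 37.5%, Central 163/305 = 53.4% → Central
Brookfield wins each student group but Central wins overall — the comparison reverses. Brookfield's students skew toward remedial, which has a lower base rate.

No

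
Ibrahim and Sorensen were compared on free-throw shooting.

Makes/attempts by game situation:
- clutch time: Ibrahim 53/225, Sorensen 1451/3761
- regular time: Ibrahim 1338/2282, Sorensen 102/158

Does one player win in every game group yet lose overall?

Yes

Clutch time: Ibrahim 53/225 = 23.6%, Sorensen 1451/3761 = 38.6% → Sorensen
Regular time: Ibrahim 1338/2282 = 58.6%, Sorensen 102/158 = 64.6% → Sorensen
Overall: Ibrahim 1391/2507 = 55.5%, Sorensen 1553/3919 = 39.6% → Ibrahim
Sorensen wins each game group but Ibrahim wins overall — the comparison reverses. Sorensen's attempts skew toward clutch time, which has a lower base rate.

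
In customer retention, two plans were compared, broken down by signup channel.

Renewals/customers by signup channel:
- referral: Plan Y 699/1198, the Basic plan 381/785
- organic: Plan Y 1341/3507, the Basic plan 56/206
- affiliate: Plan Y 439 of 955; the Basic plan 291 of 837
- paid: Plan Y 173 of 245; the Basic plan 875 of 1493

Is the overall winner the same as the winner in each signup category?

No

Referral: Plan Y 699/1198 = 58.3%, the Basic plan 381/785 = 48.5% → Plan Y
Organic: Plan Y 1341/3507 = 38.2%, the Basic plan 56/206 = 27.2% → Plan Y
Affiliate: Plan Y 439/955 = 46.0%, the Basic plan 291/837 = 34.8% → Plan Y
Paid: Plan Y 173/245 = 70.6%, the Basic plan 875/1493 = 58.6% → Plan Y
Overall: Plan Y 2652/5905 = 44.9%, the Basic plan 1603/3321 = 48.3% → the Basic plan
Plan Y wins each signup group but the Basic plan wins overall — the comparison reverses. Plan Y's customers skew toward organic, which has a lower base rate.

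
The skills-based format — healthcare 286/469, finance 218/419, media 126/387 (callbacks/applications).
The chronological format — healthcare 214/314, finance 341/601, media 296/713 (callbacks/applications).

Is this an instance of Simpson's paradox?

No

Healthcare: the skills-based format 286/469 = 61.0%, the chronological format 214/314 = 68.2% → the chronological format
Finance: the skills-based format 218/419 = 52.0%, the chronological format 341/601 = 56.7% → the chronological format
Media: the skills-based format 126/387 = 32.6%, the chronological format 296/713 = 41.5% → the chronological format
Overall: the skills-based format 630/1275 = 49.4%, the chronological format 851/1628 = 52.3% → the chronological format
The chronological format wins overall and in every industry group — no reversal.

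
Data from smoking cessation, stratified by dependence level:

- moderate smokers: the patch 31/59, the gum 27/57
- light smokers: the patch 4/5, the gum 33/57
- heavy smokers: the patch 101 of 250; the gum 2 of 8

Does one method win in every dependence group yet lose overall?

Moderate smokers: the patch 31/59 = 52.5%, the gum 27/57 = 47.4% → the patch
Light smokers: the patch 4/5 = 80.0%, the gum 33/57 = 57.9% → the patch
Heavy smokers: the patch 101/250 = 40.4%, the gum 2/8 = 25.0% → the patch
Overall: the patch 136/314 = 43.3%, the gum 62/122 = 50.8% → the gum
The patch wins each dependence group but the gum wins overall — the comparison reverses. The patch's participants skew toward heavy smokers, which has a lower base rate.

Yes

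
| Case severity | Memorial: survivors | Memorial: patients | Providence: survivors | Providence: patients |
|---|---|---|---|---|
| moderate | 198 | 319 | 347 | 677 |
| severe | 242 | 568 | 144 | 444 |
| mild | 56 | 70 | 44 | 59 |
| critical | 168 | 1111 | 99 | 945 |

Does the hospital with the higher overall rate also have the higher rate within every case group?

Moderate: Memorial 198/319 = 62.1%, Providence 347/677 = 51.3% → Memorial
Severe: Memorial 242/568 = 42.6%, Providence 144/444 = 32.4% → Memorial
Mild: Memorial 56/70 = 80.0%, Providence 44/59 = 74.6% → Memorial
Critical: Memorial 168/1111 = 15.1%, Providence 99/945 = 10.5% → Memorial
Overall: Memorial 664/2068 = 32.1%, Providence 634/2125 = 29.8% → Memorial
Memorial wins overall and in every case group — no reversal.

Yes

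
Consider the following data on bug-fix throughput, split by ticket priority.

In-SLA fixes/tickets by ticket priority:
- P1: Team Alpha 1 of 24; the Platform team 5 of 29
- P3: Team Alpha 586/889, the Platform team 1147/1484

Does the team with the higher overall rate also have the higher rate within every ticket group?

P1: Team Alpha 1/24 = 4.2%, the Platform team 5/29 = 17.2% → the Platform team
P3: Team Alpha 586/889 = 65.9%, the Platform team 1147/1484 = 77.3% → the Platform team
Overall: Team Alpha 587/913 = 64.3%, the Platform team 1152/1513 = 76.1% → the Platform team
The Platform team wins overall and in every ticket group — no reversal.

Yes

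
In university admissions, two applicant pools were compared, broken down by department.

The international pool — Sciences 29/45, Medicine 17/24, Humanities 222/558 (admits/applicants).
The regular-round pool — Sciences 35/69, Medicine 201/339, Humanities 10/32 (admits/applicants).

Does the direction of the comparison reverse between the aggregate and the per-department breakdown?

Sciences: the international pool 29/45 = 64.4%, the regular-round pool 35/69 = 50.7% → the international pool
Medicine: the international pool 17/24 = 70.8%, the regular-round pool 201/339 = 59.3% → the international pool
Humanities: the international pool 222/558 = 39.8%, the regular-round pool 10/32 = 31.2% → the international pool
Overall: the international pool 268/627 = 42.7%, the regular-round pool 246/440 = 55.9% → the regular-round pool
The international pool wins each department group but the regular-round pool wins overall — the comparison reverses. The international pool's applicants skew toward Humanities, which has a lower base rate.

Yes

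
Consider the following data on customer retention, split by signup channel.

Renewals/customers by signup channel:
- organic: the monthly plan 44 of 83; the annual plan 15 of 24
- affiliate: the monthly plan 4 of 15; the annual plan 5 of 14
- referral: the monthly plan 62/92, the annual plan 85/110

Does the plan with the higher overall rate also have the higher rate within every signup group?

Yes

Organic: the monthly plan 44/83 = 53.0%, the annual plan 15/24 = 62.5% → the annual plan
Affiliate: the monthly plan 4/15 = 26.7%, the annual plan 5/14 = 35.7% → the annual plan
Referral: the monthly plan 62/92 = 67.4%, the annual plan 85/110 = 77.3% → the annual plan
Overall: the monthly plan 110/190 = 57.9%, the annual plan 105/148 = 70.9% → the annual plan
The annual plan wins overall and in every signup group — no reversal.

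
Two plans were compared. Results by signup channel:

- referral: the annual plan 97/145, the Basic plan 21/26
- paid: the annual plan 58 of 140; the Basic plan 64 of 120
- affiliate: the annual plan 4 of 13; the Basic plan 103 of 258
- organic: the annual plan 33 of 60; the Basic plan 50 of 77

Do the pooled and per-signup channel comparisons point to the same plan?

Referral: the annual plan 97/145 = 66.9%, the Basic plan 21/26 = 80.8% → the Basic plan
Paid: the annual plan 58/140 = 41.4%, the Basic plan 64/120 = 53.3% → the Basic plan
Affiliate: the annual plan 4/13 = 30.8%, the Basic plan 103/258 = 39.9% → the Basic plan
Organic: the annual plan 33/60 = 55.0%, the Basic plan 50/77 = 64.9% → the Basic plan
Overall: the annual plan 192/358 = 53.6%, the Basic plan 238/481 = 49.5% → the annual plan
The Basic plan wins each signup group but the annual plan wins overall — the comparison reverses. The Basic plan's customers skew toward affiliate, which has a lower base rate.

No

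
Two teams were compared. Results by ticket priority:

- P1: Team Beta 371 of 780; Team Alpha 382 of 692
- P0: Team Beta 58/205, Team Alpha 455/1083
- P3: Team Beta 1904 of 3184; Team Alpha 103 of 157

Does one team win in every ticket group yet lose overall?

P1: Team Beta 371/780 = 47.6%, Team Alpha 382/692 = 55.2% → Team Alpha
P0: Team Beta 58/205 = 28.3%, Team Alpha 455/1083 = 42.0% → Team Alpha
P3: Team Beta 1904/3184 = 59.8%, Team Alpha 103/157 = 65.6% → Team Alpha
Overall: Team Beta 2333/4169 = 56.0%, Team Alpha 940/1932 = 48.7% → Team Beta
Team Alpha wins each ticket group but Team Beta wins overall — the comparison reverses. Team Alpha's tickets skew toward P0, which has a lower base rate.

Yes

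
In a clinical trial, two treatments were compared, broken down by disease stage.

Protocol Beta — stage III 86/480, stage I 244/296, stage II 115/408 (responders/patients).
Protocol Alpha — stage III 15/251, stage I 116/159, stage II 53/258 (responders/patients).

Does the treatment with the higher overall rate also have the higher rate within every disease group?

Yes

Stage III: Protocol Beta 86/480 = 17.9%, Protocol Alpha 15/251 = 6.0% → Protocol Beta
Stage I: Protocol Beta 244/296 = 82.4%, Protocol Alpha 116/159 = 73.0% → Protocol Beta
Stage II: Protocol Beta 115/408 = 28.2%, Protocol Alpha 53/258 = 20.5% → Protocol Beta
Overall: Protocol Beta 445/1184 = 37.6%, Protocol Alpha 184/668 = 27.5% → Protocol Beta
Protocol Beta wins overall and in every disease group — no reversal.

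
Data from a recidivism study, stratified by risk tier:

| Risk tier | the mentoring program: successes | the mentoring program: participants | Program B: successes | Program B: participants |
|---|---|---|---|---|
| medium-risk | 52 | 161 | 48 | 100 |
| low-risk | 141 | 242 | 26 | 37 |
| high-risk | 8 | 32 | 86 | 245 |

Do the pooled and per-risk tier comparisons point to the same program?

Medium-risk: the mentoring program 52/161 = 32.3%, Program B 48/100 = 48.0% → Program B
Low-risk: the mentoring program 141/242 = 58.3%, Program B 26/37 = 70.3% → Program B
High-risk: the mentoring program 8/32 = 25.0%, Program B 86/245 = 35.1% → Program B
Overall: the mentoring program 201/435 = 46.2%, Program B 160/382 = 41.9% → the mentoring program
Program B wins each risk group but the mentoring program wins overall — the comparison reverses. Program B's participants skew toward high-risk, which has a lower base rate.

No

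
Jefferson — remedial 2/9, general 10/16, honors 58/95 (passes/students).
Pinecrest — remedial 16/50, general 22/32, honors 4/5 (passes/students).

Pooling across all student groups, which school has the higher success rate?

Jefferson

Remedial: Jefferson 2/9 = 22.2%, Pinecrest 16/50 = 32.0% → Pinecrest
General: Jefferson 10/16 = 62.5%, Pinecrest 22/32 = 68.8% → Pinecrest
Honors: Jefferson 58/95 = 61.1%, Pinecrest 4/5 = 80.0% → Pinecrest
Overall: Jefferson 70/120 = 58.3%, Pinecrest 42/87 = 48.3% → Jefferson
(Pinecrest wins every student group but Jefferson wins overall — Pinecrest's students skew toward the low-rate remedial group.)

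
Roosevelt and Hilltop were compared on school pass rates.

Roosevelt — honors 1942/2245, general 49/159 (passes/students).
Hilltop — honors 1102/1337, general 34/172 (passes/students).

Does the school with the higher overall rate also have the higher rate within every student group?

Honors: Roosevelt 1942/2245 = 86.5%, Hilltop 1102/1337 = 82.4% → Roosevelt
General: Roosevelt 49/159 = 30.8%, Hilltop 34/172 = 19.8% → Roosevelt
Overall: Roosevelt 1991/2404 = 82.8%, Hilltop 1136/1509 = 75.3% → Roosevelt
Roosevelt wins overall and in every student group — no reversal.

Yes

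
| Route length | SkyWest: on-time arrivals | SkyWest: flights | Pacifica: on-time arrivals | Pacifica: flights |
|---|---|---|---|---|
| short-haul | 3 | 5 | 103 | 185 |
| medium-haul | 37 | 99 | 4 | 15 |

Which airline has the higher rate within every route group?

SkyWest

Short-haul: SkyWest 3/5 = 60.0%, Pacifica 103/185 = 55.7% → SkyWest
Medium-haul: SkyWest 37/99 = 37.4%, Pacifica 4/15 = 26.7% → SkyWest
SkyWest has the higher rate in both groups.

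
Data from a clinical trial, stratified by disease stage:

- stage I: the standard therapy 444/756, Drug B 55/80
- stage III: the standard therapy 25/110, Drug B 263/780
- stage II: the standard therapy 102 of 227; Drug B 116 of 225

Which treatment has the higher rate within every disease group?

Drug B

Stage I: the standard therapy 444/756 = 58.7%, Drug B 55/80 = 68.8% → Drug B
Stage III: the standard therapy 25/110 = 22.7%, Drug B 263/780 = 33.7% → Drug B
Stage II: the standard therapy 102/227 = 44.9%, Drug B 116/225 = 51.6% → Drug B
Drug B has the higher rate in all 3 groups.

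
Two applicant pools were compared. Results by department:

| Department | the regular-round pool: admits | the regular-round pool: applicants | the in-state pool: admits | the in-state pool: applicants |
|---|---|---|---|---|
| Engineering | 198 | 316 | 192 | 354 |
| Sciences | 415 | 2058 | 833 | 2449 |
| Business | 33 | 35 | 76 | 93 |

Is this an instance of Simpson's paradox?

Engineering: the regular-round pool 198/316 = 62.7%, the in-state pool 192/354 = 54.2% → the regular-round pool
Sciences: the regular-round pool 415/2058 = 20.2%, the in-state pool 833/2449 = 34.0% → the in-state pool
Business: the regular-round pool 33/35 = 94.3%, the in-state pool 76/93 = 81.7% → the regular-round pool
Overall: the regular-round pool 646/2409 = 26.8%, the in-state pool 1101/2896 = 38.0% → the in-state pool
Neither sweeps: the regular-round pool wins 2 of 3 groups, the in-state pool wins 1. The in-state pool wins overall but not every group — no Simpson reversal.

No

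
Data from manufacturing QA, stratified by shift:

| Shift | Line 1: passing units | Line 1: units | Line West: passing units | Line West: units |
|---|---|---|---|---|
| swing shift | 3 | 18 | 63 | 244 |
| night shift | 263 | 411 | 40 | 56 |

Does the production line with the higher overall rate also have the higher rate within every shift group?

No

Swing shift: Line 1 3/18 = 16.7%, Line West 63/244 = 25.8% → Line West
Night shift: Line 1 263/411 = 64.0%, Line West 40/56 = 71.4% → Line West
Overall: Line 1 266/429 = 62.0%, Line West 103/300 = 34.3% → Line 1
Line West wins each shift group but Line 1 wins overall — the comparison reverses. Line West's units skew toward swing shift, which has a lower base rate.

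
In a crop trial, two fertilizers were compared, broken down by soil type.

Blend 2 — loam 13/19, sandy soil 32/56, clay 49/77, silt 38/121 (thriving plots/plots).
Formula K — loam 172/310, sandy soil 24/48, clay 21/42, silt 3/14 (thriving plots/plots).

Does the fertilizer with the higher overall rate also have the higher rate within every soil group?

No

Loam: Blend 2 13/19 = 68.4%, Formula K 172/310 = 55.5% → Blend 2
Sandy soil: Blend 2 32/56 = 57.1%, Formula K 24/48 = 50.0% → Blend 2
Clay: Blend 2 49/77 = 63.6%, Formula K 21/42 = 50.0% → Blend 2
Silt: Blend 2 38/121 = 31.4%, Formula K 3/14 = 21.4% → Blend 2
Overall: Blend 2 132/273 = 48.4%, Formula K 220/414 = 53.1% → Formula K
Blend 2 wins each soil group but Formula K wins overall — the comparison reverses. Blend 2's plots skew toward silt, which has a lower base rate.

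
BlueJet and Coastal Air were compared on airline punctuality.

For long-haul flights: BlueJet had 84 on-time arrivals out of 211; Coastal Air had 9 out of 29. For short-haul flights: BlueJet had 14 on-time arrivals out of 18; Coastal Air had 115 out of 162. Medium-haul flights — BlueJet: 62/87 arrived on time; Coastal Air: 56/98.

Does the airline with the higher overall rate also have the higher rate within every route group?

No

Long-haul: BlueJet 84/211 = 39.8%, Coastal Air 9/29 = 31.0% → BlueJet
Short-haul: BlueJet 14/18 = 77.8%, Coastal Air 115/162 = 71.0% → BlueJet
Medium-haul: BlueJet 62/87 = 71.3%, Coastal Air 56/98 = 57.1% → BlueJet
Overall: BlueJet 160/316 = 50.6%, Coastal Air 180/289 = 62.3% → Coastal Air
BlueJet wins each route group but Coastal Air wins overall — the comparison reverses. BlueJet's flights skew toward long-haul, which has a lower base rate.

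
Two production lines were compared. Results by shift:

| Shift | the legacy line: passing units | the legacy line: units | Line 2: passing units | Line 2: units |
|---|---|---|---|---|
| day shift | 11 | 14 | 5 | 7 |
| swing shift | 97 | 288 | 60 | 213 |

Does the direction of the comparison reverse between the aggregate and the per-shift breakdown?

Day shift: the legacy line 11/14 = 78.6%, Line 2 5/7 = 71.4% → the legacy line
Swing shift: the legacy line 97/288 = 33.7%, Line 2 60/213 = 28.2% → the legacy line
Overall: the legacy line 108/302 = 35.8%, Line 2 65/220 = 29.5% → the legacy line
The legacy line wins overall and in every shift group — no reversal.

No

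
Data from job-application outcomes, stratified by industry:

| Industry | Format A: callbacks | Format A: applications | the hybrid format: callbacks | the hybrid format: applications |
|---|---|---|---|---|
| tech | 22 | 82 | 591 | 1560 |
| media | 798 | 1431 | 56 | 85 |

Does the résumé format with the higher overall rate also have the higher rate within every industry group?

Tech: Format A 22/82 = 26.8%, the hybrid format 591/1560 = 37.9% → the hybrid format
Media: Format A 798/1431 = 55.8%, the hybrid format 56/85 = 65.9% → the hybrid format
Overall: Format A 820/1513 = 54.2%, the hybrid format 647/1645 = 39.3% → Format A
The hybrid format wins each industry group but Format A wins overall — the comparison reverses. The hybrid format's applications skew toward tech, which has a lower base rate.

No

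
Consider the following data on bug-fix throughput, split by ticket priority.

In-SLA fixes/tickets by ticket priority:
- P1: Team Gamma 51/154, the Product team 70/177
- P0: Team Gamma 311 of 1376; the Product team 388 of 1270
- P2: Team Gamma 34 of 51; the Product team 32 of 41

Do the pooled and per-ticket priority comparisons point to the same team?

Yes

P1: Team Gamma 51/154 = 33.1%, the Product team 70/177 = 39.5% → the Product team
P0: Team Gamma 311/1376 = 22.6%, the Product team 388/1270 = 30.6% → the Product team
P2: Team Gamma 34/51 = 66.7%, the Product team 32/41 = 78.0% → the Product team
Overall: Team Gamma 396/1581 = 25.0%, the Product team 490/1488 = 32.9% → the Product team
The Product team wins overall and in every ticket group — no reversal.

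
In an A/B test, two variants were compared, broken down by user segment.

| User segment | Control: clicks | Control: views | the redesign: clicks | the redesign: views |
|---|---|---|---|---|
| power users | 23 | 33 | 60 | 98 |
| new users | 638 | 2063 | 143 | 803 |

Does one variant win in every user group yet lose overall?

Power users: Control 23/33 = 69.7%, the redesign 60/98 = 61.2% → Control
New users: Control 638/2063 = 30.9%, the redesign 143/803 = 17.8% → Control
Overall: Control 661/2096 = 31.5%, the redesign 203/901 = 22.5% → Control
Control wins overall and in every user group — no reversal.

No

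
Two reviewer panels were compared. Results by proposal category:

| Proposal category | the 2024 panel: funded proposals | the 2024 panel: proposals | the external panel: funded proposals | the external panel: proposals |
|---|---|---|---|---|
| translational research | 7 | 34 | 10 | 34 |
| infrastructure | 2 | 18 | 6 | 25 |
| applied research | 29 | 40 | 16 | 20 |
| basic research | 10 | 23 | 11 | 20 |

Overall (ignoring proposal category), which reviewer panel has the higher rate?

the external panel

Translational research: the 2024 panel 7/34 = 20.6%, the external panel 10/34 = 29.4% → the external panel
Infrastructure: the 2024 panel 2/18 = 11.1%, the external panel 6/25 = 24.0% → the external panel
Applied research: the 2024 panel 29/40 = 72.5%, the external panel 16/20 = 80.0% → the external panel
Basic research: the 2024 panel 10/23 = 43.5%, the external panel 11/20 = 55.0% → the external panel
Overall: the 2024 panel 48/115 = 41.7%, the external panel 43/99 = 43.4% → the external panel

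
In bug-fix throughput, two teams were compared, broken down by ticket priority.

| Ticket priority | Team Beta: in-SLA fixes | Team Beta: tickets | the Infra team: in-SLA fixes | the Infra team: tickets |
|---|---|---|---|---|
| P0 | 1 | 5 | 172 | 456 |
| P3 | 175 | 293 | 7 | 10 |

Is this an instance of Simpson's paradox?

Yes

P0: Team Beta 1/5 = 20.0%, the Infra team 172/456 = 37.7% → the Infra team
P3: Team Beta 175/293 = 59.7%, the Infra team 7/10 = 70.0% → the Infra team
Overall: Team Beta 176/298 = 59.1%, the Infra team 179/466 = 38.4% → Team Beta
The Infra team wins each ticket group but Team Beta wins overall — the comparison reverses. The Infra team's tickets skew toward P0, which has a lower base rate.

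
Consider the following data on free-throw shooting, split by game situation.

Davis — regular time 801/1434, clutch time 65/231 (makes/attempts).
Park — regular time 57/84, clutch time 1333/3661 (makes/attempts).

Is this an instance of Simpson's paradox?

Regular time: Davis 801/1434 = 55.9%, Park 57/84 = 67.9% → Park
Clutch time: Davis 65/231 = 28.1%, Park 1333/3661 = 36.4% → Park
Overall: Davis 866/1665 = 52.0%, Park 1390/3745 = 37.1% → Davis
Park wins each game group but Davis wins overall — the comparison reverses. Park's attempts skew toward clutch time, which has a lower base rate.

Yes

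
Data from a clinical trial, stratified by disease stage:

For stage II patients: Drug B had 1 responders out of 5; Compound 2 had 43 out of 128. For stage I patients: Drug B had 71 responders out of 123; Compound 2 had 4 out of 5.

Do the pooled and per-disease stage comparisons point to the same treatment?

No

Stage II: Drug B 1/5 = 20.0%, Compound 2 43/128 = 33.6% → Compound 2
Stage I: Drug B 71/123 = 57.7%, Compound 2 4/5 = 80.0% → Compound 2
Overall: Drug B 72/128 = 56.2%, Compound 2 47/133 = 35.3% → Drug B
Compound 2 wins each disease group but Drug B wins overall — the comparison reverses. Compound 2's patients skew toward stage II, which has a lower base rate.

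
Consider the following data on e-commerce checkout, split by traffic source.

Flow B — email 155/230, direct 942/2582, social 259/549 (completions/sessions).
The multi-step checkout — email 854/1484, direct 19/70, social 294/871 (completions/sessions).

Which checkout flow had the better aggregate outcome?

Email: Flow B 155/230 = 67.4%, the multi-step checkout 854/1484 = 57.5% → Flow B
Direct: Flow B 942/2582 = 36.5%, the multi-step checkout 19/70 = 27.1% → Flow B
Social: Flow B 259/549 = 47.2%, the multi-step checkout 294/871 = 33.8% → Flow B
Overall: Flow B 1356/3361 = 40.3%, the multi-step checkout 1167/2425 = 48.1% → the multi-step checkout
(Flow B wins every traffic group but the multi-step checkout wins overall — Flow B's sessions skew toward the low-rate direct group.)

the multi-step checkout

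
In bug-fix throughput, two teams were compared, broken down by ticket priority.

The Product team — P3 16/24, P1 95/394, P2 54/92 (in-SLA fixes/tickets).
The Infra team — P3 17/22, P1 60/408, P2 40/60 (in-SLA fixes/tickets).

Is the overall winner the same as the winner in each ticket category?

P3: the Product team 16/24 = 66.7%, the Infra team 17/22 = 77.3% → the Infra team
P1: the Product team 95/394 = 24.1%, the Infra team 60/408 = 14.7% → the Product team
P2: the Product team 54/92 = 58.7%, the Infra team 40/60 = 66.7% → the Infra team
Overall: the Product team 165/510 = 32.4%, the Infra team 117/490 = 23.9% → the Product team
Neither sweeps: the Product team wins 1 of 3 groups, the Infra team wins 2. The Product team wins overall but not every group — no Simpson reversal.

No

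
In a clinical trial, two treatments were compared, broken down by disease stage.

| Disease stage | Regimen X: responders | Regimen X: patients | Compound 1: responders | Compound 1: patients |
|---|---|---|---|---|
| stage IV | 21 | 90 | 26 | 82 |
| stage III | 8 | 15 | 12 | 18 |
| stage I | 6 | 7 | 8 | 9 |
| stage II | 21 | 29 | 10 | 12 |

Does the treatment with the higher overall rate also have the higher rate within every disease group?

Stage IV: Regimen X 21/90 = 23.3%, Compound 1 26/82 = 31.7% → Compound 1
Stage III: Regimen X 8/15 = 53.3%, Compound 1 12/18 = 66.7% → Compound 1
Stage I: Regimen X 6/7 = 85.7%, Compound 1 8/9 = 88.9% → Compound 1
Stage II: Regimen X 21/29 = 72.4%, Compound 1 10/12 = 83.3% → Compound 1
Overall: Regimen X 56/141 = 39.7%, Compound 1 56/121 = 46.3% → Compound 1
Compound 1 wins overall and in every disease group — no reversal.

Yes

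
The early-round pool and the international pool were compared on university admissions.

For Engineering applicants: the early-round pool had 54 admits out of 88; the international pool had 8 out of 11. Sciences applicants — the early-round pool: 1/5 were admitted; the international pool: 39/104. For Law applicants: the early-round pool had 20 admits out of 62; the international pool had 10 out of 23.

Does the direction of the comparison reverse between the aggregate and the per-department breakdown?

Yes

Engineering: the early-round pool 54/88 = 61.4%, the international pool 8/11 = 72.7% → the international pool
Sciences: the early-round pool 1/5 = 20.0%, the international pool 39/104 = 37.5% → the international pool
Law: the early-round pool 20/62 = 32.3%, the international pool 10/23 = 43.5% → the international pool
Overall: the early-round pool 75/155 = 48.4%, the international pool 57/138 = 41.3% → the early-round pool
The international pool wins each department group but the early-round pool wins overall — the comparison reverses. The international pool's applicants skew toward Sciences, which has a lower base rate.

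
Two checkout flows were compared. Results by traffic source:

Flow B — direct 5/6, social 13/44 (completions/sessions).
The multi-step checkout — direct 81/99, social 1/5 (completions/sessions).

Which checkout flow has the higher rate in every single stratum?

Direct: Flow B 5/6 = 83.3%, the multi-step checkout 81/99 = 81.8% → Flow B
Social: Flow B 13/44 = 29.5%, the multi-step checkout 1/5 = 20.0% → Flow B
Flow B has the higher rate in both groups.

Flow B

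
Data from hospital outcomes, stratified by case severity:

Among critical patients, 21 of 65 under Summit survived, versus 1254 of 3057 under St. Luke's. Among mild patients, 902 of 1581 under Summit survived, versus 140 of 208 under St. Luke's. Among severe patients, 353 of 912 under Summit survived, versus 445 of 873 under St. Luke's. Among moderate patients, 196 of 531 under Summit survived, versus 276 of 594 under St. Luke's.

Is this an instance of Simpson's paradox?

Yes

Critical: Summit 21/65 = 32.3%, St. Luke's 1254/3057 = 41.0% → St. Luke's
Mild: Summit 902/1581 = 57.1%, St. Luke's 140/208 = 67.3% → St. Luke's
Severe: Summit 353/912 = 38.7%, St. Luke's 445/873 = 51.0% → St. Luke's
Moderate: Summit 196/531 = 36.9%, St. Luke's 276/594 = 46.5% → St. Luke's
Overall: Summit 1472/3089 = 47.7%, St. Luke's 2115/4732 = 44.7% → Summit
St. Luke's wins each case group but Summit wins overall — the comparison reverses. St. Luke's's patients skew toward critical, which has a lower base rate.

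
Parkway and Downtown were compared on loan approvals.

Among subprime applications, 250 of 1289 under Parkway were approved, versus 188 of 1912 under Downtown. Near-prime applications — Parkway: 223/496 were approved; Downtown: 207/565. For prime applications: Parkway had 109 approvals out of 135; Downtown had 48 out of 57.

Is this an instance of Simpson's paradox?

Subprime: Parkway 250/1289 = 19.4%, Downtown 188/1912 = 9.8% → Parkway
Near-prime: Parkway 223/496 = 45.0%, Downtown 207/565 = 36.6% → Parkway
Prime: Parkway 109/135 = 80.7%, Downtown 48/57 = 84.2% → Downtown
Overall: Parkway 582/1920 = 30.3%, Downtown 443/2534 = 17.5% → Parkway
Neither sweeps: Parkway wins 2 of 3 groups, Downtown wins 1. Parkway wins overall but not every group — no Simpson reversal.

No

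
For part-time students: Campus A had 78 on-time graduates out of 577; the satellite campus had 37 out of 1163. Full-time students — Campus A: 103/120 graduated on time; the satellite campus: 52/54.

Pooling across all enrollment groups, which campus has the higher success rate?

Campus A

Part-time: Campus A 78/577 = 13.5%, the satellite campus 37/1163 = 3.2% → Campus A
Full-time: Campus A 103/120 = 85.8%, the satellite campus 52/54 = 96.3% → the satellite campus
Overall: Campus A 181/697 = 26.0%, the satellite campus 89/1217 = 7.3% → Campus A
(Neither sweeps every enrollment group, but Campus A has the higher pooled rate.)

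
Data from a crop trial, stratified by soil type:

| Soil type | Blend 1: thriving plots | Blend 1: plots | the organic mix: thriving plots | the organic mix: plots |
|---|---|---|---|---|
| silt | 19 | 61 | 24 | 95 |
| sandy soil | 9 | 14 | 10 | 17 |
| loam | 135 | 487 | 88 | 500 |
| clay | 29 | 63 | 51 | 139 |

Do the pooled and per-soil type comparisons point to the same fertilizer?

Silt: Blend 1 19/61 = 31.1%, the organic mix 24/95 = 25.3% → Blend 1
Sandy soil: Blend 1 9/14 = 64.3%, the organic mix 10/17 = 58.8% → Blend 1
Loam: Blend 1 135/487 = 27.7%, the organic mix 88/500 = 17.6% → Blend 1
Clay: Blend 1 29/63 = 46.0%, the organic mix 51/139 = 36.7% → Blend 1
Overall: Blend 1 192/625 = 30.7%, the organic mix 173/751 = 23.0% → Blend 1
Blend 1 wins overall and in every soil group — no reversal.

Yes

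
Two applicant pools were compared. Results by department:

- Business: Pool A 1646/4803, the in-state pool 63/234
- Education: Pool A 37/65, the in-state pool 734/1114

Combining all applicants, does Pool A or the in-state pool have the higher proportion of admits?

Business: Pool A 1646/4803 = 34.3%, the in-state pool 63/234 = 26.9% → Pool A
Education: Pool A 37/65 = 56.9%, the in-state pool 734/1114 = 65.9% → the in-state pool
Overall: Pool A 1683/4868 = 34.6%, the in-state pool 797/1348 = 59.1% → the in-state pool
(Neither sweeps every department group, but the in-state pool has the higher pooled rate.)

the in-state pool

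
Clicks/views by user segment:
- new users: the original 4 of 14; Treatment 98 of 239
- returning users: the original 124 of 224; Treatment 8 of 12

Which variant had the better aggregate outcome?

the original

New users: the original 4/14 = 28.6%, Treatment 98/239 = 41.0% → Treatment
Returning users: the original 124/224 = 55.4%, Treatment 8/12 = 66.7% → Treatment
Overall: the original 128/238 = 53.8%, Treatment 106/251 = 42.2% → the original
(Treatment wins every user group but the original wins overall — Treatment's views skew toward the low-rate new users group.)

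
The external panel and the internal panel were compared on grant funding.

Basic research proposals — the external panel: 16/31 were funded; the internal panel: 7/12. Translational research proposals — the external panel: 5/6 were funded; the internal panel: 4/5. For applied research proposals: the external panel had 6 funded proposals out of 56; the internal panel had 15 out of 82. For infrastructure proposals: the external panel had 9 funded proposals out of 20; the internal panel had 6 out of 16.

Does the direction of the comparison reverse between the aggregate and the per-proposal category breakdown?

No

Basic research: the external panel 16/31 = 51.6%, the internal panel 7/12 = 58.3% → the internal panel
Translational research: the external panel 5/6 = 83.3%, the internal panel 4/5 = 80.0% → the external panel
Applied research: the external panel 6/56 = 10.7%, the internal panel 15/82 = 18.3% → the internal panel
Infrastructure: the external panel 9/20 = 45.0%, the internal panel 6/16 = 37.5% → the external panel
Overall: the external panel 36/113 = 31.9%, the internal panel 32/115 = 27.8% → the external panel
Neither sweeps: the external panel wins 2 of 4 groups, the internal panel wins 2. The external panel wins overall but not every group — no Simpson reversal.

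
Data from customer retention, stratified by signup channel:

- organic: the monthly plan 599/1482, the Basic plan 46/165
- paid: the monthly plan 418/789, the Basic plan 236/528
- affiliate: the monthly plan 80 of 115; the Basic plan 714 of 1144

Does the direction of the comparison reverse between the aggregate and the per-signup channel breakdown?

Organic: the monthly plan 599/1482 = 40.4%, the Basic plan 46/165 = 27.9% → the monthly plan
Paid: the monthly plan 418/789 = 53.0%, the Basic plan 236/528 = 44.7% → the monthly plan
Affiliate: the monthly plan 80/115 = 69.6%, the Basic plan 714/1144 = 62.4% → the monthly plan
Overall: the monthly plan 1097/2386 = 46.0%, the Basic plan 996/1837 = 54.2% → the Basic plan
The monthly plan wins each signup group but the Basic plan wins overall — the comparison reverses. The monthly plan's customers skew toward organic, which has a lower base rate.

Yes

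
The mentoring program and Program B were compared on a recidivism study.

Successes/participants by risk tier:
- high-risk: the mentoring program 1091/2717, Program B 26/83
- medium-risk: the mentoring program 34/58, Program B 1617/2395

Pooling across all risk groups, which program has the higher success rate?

High-risk: the mentoring program 1091/2717 = 40.2%, Program B 26/83 = 31.3% → the mentoring program
Medium-risk: the mentoring program 34/58 = 58.6%, Program B 1617/2395 = 67.5% → Program B
Overall: the mentoring program 1125/2775 = 40.5%, Program B 1643/2478 = 66.3% → Program B
(Neither sweeps every risk group, but Program B has the higher pooled rate.)

Program B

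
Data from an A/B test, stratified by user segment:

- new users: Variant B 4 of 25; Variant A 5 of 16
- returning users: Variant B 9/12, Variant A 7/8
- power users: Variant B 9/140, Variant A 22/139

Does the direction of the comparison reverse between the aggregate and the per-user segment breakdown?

No

New users: Variant B 4/25 = 16.0%, Variant A 5/16 = 31.2% → Variant A
Returning users: Variant B 9/12 = 75.0%, Variant A 7/8 = 87.5% → Variant A
Power users: Variant B 9/140 = 6.4%, Variant A 22/139 = 15.8% → Variant A
Overall: Variant B 22/177 = 12.4%, Variant A 34/163 = 20.9% → Variant A
Variant A wins overall and in every user group — no reversal.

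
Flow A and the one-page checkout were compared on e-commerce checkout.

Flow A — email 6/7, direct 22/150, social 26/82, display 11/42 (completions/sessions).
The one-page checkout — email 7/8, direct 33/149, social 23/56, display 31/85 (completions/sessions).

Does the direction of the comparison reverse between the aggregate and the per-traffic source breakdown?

No

Email: Flow A 6/7 = 85.7%, the one-page checkout 7/8 = 87.5% → the one-page checkout
Direct: Flow A 22/150 = 14.7%, the one-page checkout 33/149 = 22.1% → the one-page checkout
Social: Flow A 26/82 = 31.7%, the one-page checkout 23/56 = 41.1% → the one-page checkout
Display: Flow A 11/42 = 26.2%, the one-page checkout 31/85 = 36.5% → the one-page checkout
Overall: Flow A 65/281 = 23.1%, the one-page checkout 94/298 = 31.5% → the one-page checkout
The one-page checkout wins overall and in every traffic group — no reversal.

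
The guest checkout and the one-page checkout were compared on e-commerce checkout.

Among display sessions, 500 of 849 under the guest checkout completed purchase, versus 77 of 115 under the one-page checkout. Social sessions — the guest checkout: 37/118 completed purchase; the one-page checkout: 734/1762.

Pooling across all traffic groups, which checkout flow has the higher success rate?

the guest checkout

Display: the guest checkout 500/849 = 58.9%, the one-page checkout 77/115 = 67.0% → the one-page checkout
Social: the guest checkout 37/118 = 31.4%, the one-page checkout 734/1762 = 41.7% → the one-page checkout
Overall: the guest checkout 537/967 = 55.5%, the one-page checkout 811/1877 = 43.2% → the guest checkout
(The one-page checkout wins every traffic group but the guest checkout wins overall — the one-page checkout's sessions skew toward the low-rate social group.)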